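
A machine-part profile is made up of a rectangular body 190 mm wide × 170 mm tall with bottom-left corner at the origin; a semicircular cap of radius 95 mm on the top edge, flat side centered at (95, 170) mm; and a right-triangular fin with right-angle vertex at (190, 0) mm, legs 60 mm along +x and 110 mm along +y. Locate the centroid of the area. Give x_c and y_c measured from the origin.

rectangular body: A = 190 × 170 = 32300.00, centroid at (95.00, 85.00).
semicircular top: A = ½π·95² = 14176.44, centroid at (95.00, 210.32).
triangular fin: A = ½·60·110 = 3300.00, centroid at (210.00, 36.67).
ΣA = 49776.44 mm², ΣAx_c = 5108261.50 mm³, ΣAy_c = 5848077.60 mm³.
x_c = 5108261.50/49776.44 = 102.62 mm; y_c = 5848077.60/49776.44 = 117.49 mm.

x_c = 102.62 mm, y_c = 117.49 mm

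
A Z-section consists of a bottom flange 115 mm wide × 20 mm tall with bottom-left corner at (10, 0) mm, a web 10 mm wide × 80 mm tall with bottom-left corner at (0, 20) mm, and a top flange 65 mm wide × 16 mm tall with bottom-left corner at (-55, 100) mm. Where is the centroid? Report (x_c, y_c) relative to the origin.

x_c = 32.81 mm, y_c = 44.28 mm

bottom flange: A = 115 × 20 = 2300.00, centroid at (67.50, 10.00).
web: A = 10 × 80 = 800.00, centroid at (5.00, 60.00).
top flange: A = 65 × 16 = 1040.00, centroid at (-22.50, 108.00).
ΣA = 4140.00 mm², ΣAx_c = 135850.00 mm³, ΣAy_c = 183320.00 mm³.
x_c = 135850.00/4140.00 = 32.81 mm; y_c = 183320.00/4140.00 = 44.28 mm.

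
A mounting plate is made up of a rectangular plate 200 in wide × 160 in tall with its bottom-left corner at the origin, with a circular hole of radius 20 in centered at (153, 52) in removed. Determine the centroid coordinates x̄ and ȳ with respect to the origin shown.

x̄ = 97.83 in, ȳ = 81.14 in

plate: A = 200 × 160 = 32000.00, centroid at (100.00, 80.00).
hole: A = −π·20² = -1256.64, centroid at (153.00, 52.00).
ΣA = 30743.36 in²
ΣAx̄ = (32000.00)(100.00) + (-1256.64)(153.00) = 3007734.53 in³
ΣAȳ = (32000.00)(80.00) + (-1256.64)(52.00) = 2494654.87 in³
x̄ = 3007734.53 / 30743.36 = 97.83 in
ȳ = 2494654.87 / 30743.36 = 81.14 in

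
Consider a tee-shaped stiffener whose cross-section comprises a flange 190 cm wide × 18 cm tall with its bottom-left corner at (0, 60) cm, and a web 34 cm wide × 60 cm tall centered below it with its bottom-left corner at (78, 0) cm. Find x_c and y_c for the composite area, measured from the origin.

web: A = 34 × 60 = 2040.00, centroid at (95.00, 30.00).
flange: A = 190 × 18 = 3420.00, centroid at (95.00, 69.00).
ΣA = 5460.00 cm², ΣAx_c = 518700.00 cm³, ΣAy_c = 297180.00 cm³.
x_c = 518700.00/5460.00 = 95.00 cm; y_c = 297180.00/5460.00 = 54.43 cm.

x_c = 95.00 cm, y_c = 54.43 cm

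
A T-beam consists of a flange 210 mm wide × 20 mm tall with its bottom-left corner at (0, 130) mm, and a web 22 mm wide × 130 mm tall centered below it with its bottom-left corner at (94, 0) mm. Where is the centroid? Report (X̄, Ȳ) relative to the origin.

web: A = 22 × 130 = 2860.00, centroid at (105.00, 65.00).
flange: A = 210 × 20 = 4200.00, centroid at (105.00, 140.00).
ΣA = 7060.00 mm²
ΣAX̄ = (2860.00)(105.00) + (4200.00)(105.00) = 741300.00 mm³
ΣAȲ = (2860.00)(65.00) + (4200.00)(140.00) = 773900.00 mm³
X̄ = 741300.00 / 7060.00 = 105.00 mm
Ȳ = 773900.00 / 7060.00 = 109.62 mm

X̄ = 105.00 mm, Ȳ = 109.62 mm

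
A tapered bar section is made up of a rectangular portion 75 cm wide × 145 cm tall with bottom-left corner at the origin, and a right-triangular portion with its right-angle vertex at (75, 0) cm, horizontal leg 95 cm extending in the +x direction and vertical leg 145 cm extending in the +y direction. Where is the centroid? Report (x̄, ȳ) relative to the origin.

rectangular portion: A = 75 × 145 = 10875.00, centroid at (37.50, 72.50).
triangular portion: A = ½·95·145 = 6887.50, centroid at (106.67, 48.33).
ΣA = 17762.50 cm², ΣAx̄ = 1142479.17 cm³, ΣAȳ = 1121333.33 cm³.
x̄ = 1142479.17/17762.50 = 64.32 cm; ȳ = 1121333.33/17762.50 = 63.13 cm.

x̄ = 64.32 cm, ȳ = 63.13 cm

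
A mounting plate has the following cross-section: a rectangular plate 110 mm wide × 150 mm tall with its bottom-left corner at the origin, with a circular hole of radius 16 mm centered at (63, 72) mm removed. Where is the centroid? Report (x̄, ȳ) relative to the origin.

x̄ = 54.59 mm, ȳ = 75.15 mm

Part | A | x̄ᵢ | ȳᵢ | A·x̄ᵢ | A·ȳᵢ
plate | 16500.00 | 55.00 | 75.00 | 907500.00 | 1237500.00
hole | -804.25 | 63.00 | 72.00 | -50667.61 | -57905.84
Σ | 15695.75 |  |  | 856832.39 | 1179594.16
x̄ = 856832.39 / 15695.75 = 54.59 mm
ȳ = 1179594.16 / 15695.75 = 75.15 mm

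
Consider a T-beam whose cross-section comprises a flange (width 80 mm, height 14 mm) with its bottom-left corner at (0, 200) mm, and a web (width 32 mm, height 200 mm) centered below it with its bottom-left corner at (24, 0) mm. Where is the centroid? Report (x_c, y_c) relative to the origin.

x_c = 40.00 mm, y_c = 115.94 mm

web: A = 32 × 200 = 6400.00, centroid at (40.00, 100.00).
flange: A = 80 × 14 = 1120.00, centroid at (40.00, 207.00).
ΣA = 7520.00 mm²
ΣAx_c = (6400.00)(40.00) + (1120.00)(40.00) = 300800.00 mm³
ΣAy_c = (6400.00)(100.00) + (1120.00)(207.00) = 871840.00 mm³
x_c = 300800.00 / 7520.00 = 40.00 mm
y_c = 871840.00 / 7520.00 = 115.94 mm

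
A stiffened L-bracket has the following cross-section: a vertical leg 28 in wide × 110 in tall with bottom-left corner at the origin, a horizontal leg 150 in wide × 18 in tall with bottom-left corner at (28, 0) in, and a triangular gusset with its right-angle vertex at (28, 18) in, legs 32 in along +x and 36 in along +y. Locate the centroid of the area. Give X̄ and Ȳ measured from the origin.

vertical leg: A = 28 × 110 = 3080.00, centroid at (14.00, 55.00).
horizontal leg: A = 150 × 18 = 2700.00, centroid at (103.00, 9.00).
gusset: A = ½·32·36 = 576.00, centroid at (38.67, 30.00).
ΣA = 6356.00 in², ΣAX̄ = 343492.00 in³, ΣAȲ = 210980.00 in³.
X̄ = 343492.00/6356.00 = 54.04 in; Ȳ = 210980.00/6356.00 = 33.19 in.

X̄ = 54.04 in, Ȳ = 33.19 in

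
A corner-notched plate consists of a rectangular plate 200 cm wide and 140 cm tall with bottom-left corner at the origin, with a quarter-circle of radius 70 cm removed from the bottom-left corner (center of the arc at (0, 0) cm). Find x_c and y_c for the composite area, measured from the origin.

x_c = 111.20 cm, y_c = 76.42 cm

plate: A = 200 × 140 = 28000.00, centroid at (100.00, 70.00).
removed quarter-circle: A = −¼π·70² = -3848.45, centroid at (29.71, 29.71).
ΣA = 24151.55 cm²
ΣAx_c = (28000.00)(100.00) + (-3848.45)(29.71) = 2685666.67 cm³
ΣAy_c = (28000.00)(70.00) + (-3848.45)(29.71) = 1845666.67 cm³
x_c = 2685666.67 / 24151.55 = 111.20 cm
y_c = 1845666.67 / 24151.55 = 76.42 cm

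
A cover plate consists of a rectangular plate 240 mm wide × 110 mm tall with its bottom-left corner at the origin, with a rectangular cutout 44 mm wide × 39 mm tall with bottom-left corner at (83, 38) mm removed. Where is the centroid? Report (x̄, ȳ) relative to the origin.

plate: A = 240 × 110 = 26400.00, centroid at (120.00, 55.00).
hole: A = −(44 × 39) = -1716.00, centroid at (105.00, 57.50).
ΣA = 24684.00 mm², ΣAx̄ = 2987820.00 mm³, ΣAȳ = 1353330.00 mm³.
x̄ = 2987820.00/24684.00 = 121.04 mm; ȳ = 1353330.00/24684.00 = 54.83 mm.

x̄ = 121.04 mm, ȳ = 54.83 mm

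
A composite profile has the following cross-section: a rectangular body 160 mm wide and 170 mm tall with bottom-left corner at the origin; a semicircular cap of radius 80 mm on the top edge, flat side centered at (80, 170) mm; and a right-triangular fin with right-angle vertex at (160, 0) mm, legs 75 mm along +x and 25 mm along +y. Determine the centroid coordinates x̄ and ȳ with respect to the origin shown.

Part | A | x̄ᵢ | ȳᵢ | A·x̄ᵢ | A·ȳᵢ
rectangular body | 27200.00 | 80.00 | 85.00 | 2176000.00 | 2312000.00
semicircular top | 10053.10 | 80.00 | 203.95 | 804247.72 | 2050359.74
triangular fin | 937.50 | 185.00 | 8.33 | 173437.50 | 7812.50
Σ | 38190.60 |  |  | 3153685.22 | 4370172.24
x̄ = 3153685.22 / 38190.60 = 82.58 mm
ȳ = 4370172.24 / 38190.60 = 114.43 mm

x̄ = 82.58 mm, ȳ = 114.43 mm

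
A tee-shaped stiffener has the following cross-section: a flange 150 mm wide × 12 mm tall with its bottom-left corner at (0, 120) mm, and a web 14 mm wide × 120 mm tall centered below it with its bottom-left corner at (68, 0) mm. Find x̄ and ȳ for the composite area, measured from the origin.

x̄ = 75.00 mm, ȳ = 94.14 mm

web: A = 14 × 120 = 1680.00, centroid at (75.00, 60.00).
flange: A = 150 × 12 = 1800.00, centroid at (75.00, 126.00).
ΣA = 3480.00 mm², ΣAx̄ = 261000.00 mm³, ΣAȳ = 327600.00 mm³.
x̄ = 261000.00/3480.00 = 75.00 mm; ȳ = 327600.00/3480.00 = 94.14 mm.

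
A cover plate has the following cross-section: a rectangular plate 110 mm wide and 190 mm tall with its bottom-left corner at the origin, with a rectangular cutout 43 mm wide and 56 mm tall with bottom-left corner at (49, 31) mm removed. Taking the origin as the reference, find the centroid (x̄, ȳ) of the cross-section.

x̄ = 52.98 mm, ȳ = 99.69 mm

plate: A = 110 × 190 = 20900.00, centroid at (55.00, 95.00).
hole: A = −(43 × 56) = -2408.00, centroid at (70.50, 59.00).
ΣA = 18492.00 mm²
ΣAx̄ = (20900.00)(55.00) + (-2408.00)(70.50) = 979736.00 mm³
ΣAȳ = (20900.00)(95.00) + (-2408.00)(59.00) = 1843428.00 mm³
x̄ = 979736.00 / 18492.00 = 52.98 mm
ȳ = 1843428.00 / 18492.00 = 99.69 mm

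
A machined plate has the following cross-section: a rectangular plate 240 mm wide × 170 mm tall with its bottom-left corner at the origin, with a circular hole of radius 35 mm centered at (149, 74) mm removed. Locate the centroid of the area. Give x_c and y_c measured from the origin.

plate: A = 240 × 170 = 40800.00, centroid at (120.00, 85.00).
hole: A = −π·35² = -3848.45, centroid at (149.00, 74.00).
ΣA = 36951.55 mm², ΣAx_c = 4322580.80 mm³, ΣAy_c = 3183214.63 mm³.
x_c = 4322580.80/36951.55 = 116.98 mm; y_c = 3183214.63/36951.55 = 86.15 mm.

x_c = 116.98 mm, y_c = 86.15 mm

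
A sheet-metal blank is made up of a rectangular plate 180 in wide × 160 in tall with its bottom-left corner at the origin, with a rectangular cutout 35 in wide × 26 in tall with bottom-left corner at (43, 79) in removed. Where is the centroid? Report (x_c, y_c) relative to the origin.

x_c = 90.96 in, y_c = 79.61 in

plate: A = 180 × 160 = 28800.00, centroid at (90.00, 80.00).
hole: A = −(35 × 26) = -910.00, centroid at (60.50, 92.00).
ΣA = 27890.00 in², ΣAx_c = 2536945.00 in³, ΣAy_c = 2220280.00 in³.
x_c = 2536945.00/27890.00 = 90.96 in; y_c = 2220280.00/27890.00 = 79.61 in.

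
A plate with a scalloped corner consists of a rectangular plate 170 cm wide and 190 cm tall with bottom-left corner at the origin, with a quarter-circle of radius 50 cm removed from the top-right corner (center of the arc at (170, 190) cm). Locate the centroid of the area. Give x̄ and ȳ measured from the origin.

plate: A = 170 × 190 = 32300.00, centroid at (85.00, 95.00).
removed quarter-circle: A = −¼π·50² = -1963.50, centroid at (148.78, 168.78).
ΣA = 30336.50 cm²
ΣAx̄ = (32300.00)(85.00) + (-1963.50)(148.78) = 2453372.45 cm³
ΣAȳ = (32300.00)(95.00) + (-1963.50)(168.78) = 2737102.54 cm³
x̄ = 2453372.45 / 30336.50 = 80.87 cm
ȳ = 2737102.54 / 30336.50 = 90.22 cm

x̄ = 80.87 cm, ȳ = 90.22 cm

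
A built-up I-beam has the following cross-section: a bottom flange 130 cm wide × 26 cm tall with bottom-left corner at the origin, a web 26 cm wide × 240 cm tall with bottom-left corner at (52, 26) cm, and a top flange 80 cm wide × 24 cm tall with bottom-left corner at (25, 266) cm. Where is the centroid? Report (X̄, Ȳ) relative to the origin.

X̄ = 65.00 cm, Ȳ = 129.01 cm

bottom flange: A = 130 × 26 = 3380.00, centroid at (65.00, 13.00).
web: A = 26 × 240 = 6240.00, centroid at (65.00, 146.00).
top flange: A = 80 × 24 = 1920.00, centroid at (65.00, 278.00).
ΣA = 11540.00 cm², ΣAX̄ = 750100.00 cm³, ΣAȲ = 1488740.00 cm³.
X̄ = 750100.00/11540.00 = 65.00 cm; Ȳ = 1488740.00/11540.00 = 129.01 cm.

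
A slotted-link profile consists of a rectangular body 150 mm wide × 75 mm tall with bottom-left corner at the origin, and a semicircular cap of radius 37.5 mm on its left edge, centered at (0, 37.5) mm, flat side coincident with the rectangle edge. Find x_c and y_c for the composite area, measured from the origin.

x_c = 60.08 mm, y_c = 37.50 mm

Part | A | x̄ᵢ | ȳᵢ | A·x̄ᵢ | A·ȳᵢ
rectangular body | 11250.00 | 75.00 | 37.50 | 843750.00 | 421875.00
semicircular end | 2208.93 | -15.92 | 37.50 | -35156.25 | 82834.96
Σ | 13458.93 |  |  | 808593.75 | 504709.96
x_c = 808593.75 / 13458.93 = 60.08 mm
y_c = 504709.96 / 13458.93 = 37.50 mm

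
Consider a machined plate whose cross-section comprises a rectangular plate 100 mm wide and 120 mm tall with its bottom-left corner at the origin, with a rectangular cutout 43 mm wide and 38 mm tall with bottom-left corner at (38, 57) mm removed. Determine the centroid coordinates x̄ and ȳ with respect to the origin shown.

x̄ = 48.50 mm, ȳ = 57.48 mm

plate: A = 100 × 120 = 12000.00, centroid at (50.00, 60.00).
hole: A = −(43 × 38) = -1634.00, centroid at (59.50, 76.00).
ΣA = 10366.00 mm², ΣAx̄ = 502777.00 mm³, ΣAȳ = 595816.00 mm³.
x̄ = 502777.00/10366.00 = 48.50 mm; ȳ = 595816.00/10366.00 = 57.48 mm.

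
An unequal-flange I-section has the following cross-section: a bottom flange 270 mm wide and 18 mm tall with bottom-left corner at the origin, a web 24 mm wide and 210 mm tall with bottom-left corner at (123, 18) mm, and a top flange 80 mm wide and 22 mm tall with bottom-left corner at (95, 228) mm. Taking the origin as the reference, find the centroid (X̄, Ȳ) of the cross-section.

X̄ = 135.00 mm, Ȳ = 92.99 mm

Part | A | x̄ᵢ | ȳᵢ | A·x̄ᵢ | A·ȳᵢ
bottom flange | 4860.00 | 135.00 | 9.00 | 656100.00 | 43740.00
web | 5040.00 | 135.00 | 123.00 | 680400.00 | 619920.00
top flange | 1760.00 | 135.00 | 239.00 | 237600.00 | 420640.00
Σ | 11660.00 |  |  | 1574100.00 | 1084300.00
X̄ = 1574100.00 / 11660.00 = 135.00 mm
Ȳ = 1084300.00 / 11660.00 = 92.99 mm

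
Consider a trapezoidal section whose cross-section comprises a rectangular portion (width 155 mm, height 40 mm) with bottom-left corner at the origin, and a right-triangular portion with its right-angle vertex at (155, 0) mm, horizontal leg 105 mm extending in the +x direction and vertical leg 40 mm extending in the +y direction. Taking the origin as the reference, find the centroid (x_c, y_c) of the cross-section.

x_c = 105.96 mm, y_c = 18.31 mm

rectangular portion: A = 155 × 40 = 6200.00, centroid at (77.50, 20.00).
triangular portion: A = ½·105·40 = 2100.00, centroid at (190.00, 13.33).
ΣA = 8300.00 mm²
ΣAx_c = (6200.00)(77.50) + (2100.00)(190.00) = 879500.00 mm³
ΣAy_c = (6200.00)(20.00) + (2100.00)(13.33) = 152000.00 mm³
x_c = 879500.00 / 8300.00 = 105.96 mm
y_c = 152000.00 / 8300.00 = 18.31 mm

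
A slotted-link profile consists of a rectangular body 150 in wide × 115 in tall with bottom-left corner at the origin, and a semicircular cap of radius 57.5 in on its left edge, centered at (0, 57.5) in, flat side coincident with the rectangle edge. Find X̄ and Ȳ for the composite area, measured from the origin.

rectangular body: A = 150 × 115 = 17250.00, centroid at (75.00, 57.50).
semicircular end: A = ½π·57.5² = 5193.45, centroid at (-24.40, 57.50).
ΣA = 22443.45 in², ΣAX̄ = 1167010.42 in³, ΣAȲ = 1290498.11 in³.
X̄ = 1167010.42/22443.45 = 52.00 in; Ȳ = 1290498.11/22443.45 = 57.50 in.

X̄ = 52.00 in, Ȳ = 57.50 in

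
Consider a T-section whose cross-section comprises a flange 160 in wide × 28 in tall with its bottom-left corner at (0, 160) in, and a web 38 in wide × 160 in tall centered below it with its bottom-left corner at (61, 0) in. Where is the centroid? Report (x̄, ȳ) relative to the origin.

x̄ = 80.00 in, ȳ = 119.88 in

web: A = 38 × 160 = 6080.00, centroid at (80.00, 80.00).
flange: A = 160 × 28 = 4480.00, centroid at (80.00, 174.00).
ΣA = 10560.00 in², ΣAx̄ = 844800.00 in³, ΣAȳ = 1265920.00 in³.
x̄ = 844800.00/10560.00 = 80.00 in; ȳ = 1265920.00/10560.00 = 119.88 in.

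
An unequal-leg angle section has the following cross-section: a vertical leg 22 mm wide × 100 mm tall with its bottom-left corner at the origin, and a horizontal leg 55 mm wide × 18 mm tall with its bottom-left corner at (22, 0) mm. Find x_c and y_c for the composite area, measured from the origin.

vertical leg: A = 22 × 100 = 2200.00, centroid at (11.00, 50.00).
horizontal leg: A = 55 × 18 = 990.00, centroid at (49.50, 9.00).
ΣA = 3190.00 mm², ΣAx_c = 73205.00 mm³, ΣAy_c = 118910.00 mm³.
x_c = 73205.00/3190.00 = 22.95 mm; y_c = 118910.00/3190.00 = 37.28 mm.

x_c = 22.95 mm, y_c = 37.28 mm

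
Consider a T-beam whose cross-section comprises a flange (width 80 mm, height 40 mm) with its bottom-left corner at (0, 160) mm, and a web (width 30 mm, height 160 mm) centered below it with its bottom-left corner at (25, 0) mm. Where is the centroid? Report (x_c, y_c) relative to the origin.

web: A = 30 × 160 = 4800.00, centroid at (40.00, 80.00).
flange: A = 80 × 40 = 3200.00, centroid at (40.00, 180.00).
ΣA = 8000.00 mm²
ΣAx_c = (4800.00)(40.00) + (3200.00)(40.00) = 320000.00 mm³
ΣAy_c = (4800.00)(80.00) + (3200.00)(180.00) = 960000.00 mm³
x_c = 320000.00 / 8000.00 = 40.00 mm
y_c = 960000.00 / 8000.00 = 120.00 mm

x_c = 40.00 mm, y_c = 120.00 mm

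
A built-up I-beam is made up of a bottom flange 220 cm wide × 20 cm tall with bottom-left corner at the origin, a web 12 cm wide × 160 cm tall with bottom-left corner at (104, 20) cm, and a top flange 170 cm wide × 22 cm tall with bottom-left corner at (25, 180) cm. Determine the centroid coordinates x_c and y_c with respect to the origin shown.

x_c = 110.00 cm, y_c = 94.47 cm

Part | A | x̄ᵢ | ȳᵢ | A·x̄ᵢ | A·ȳᵢ
bottom flange | 4400.00 | 110.00 | 10.00 | 484000.00 | 44000.00
web | 1920.00 | 110.00 | 100.00 | 211200.00 | 192000.00
top flange | 3740.00 | 110.00 | 191.00 | 411400.00 | 714340.00
Σ | 10060.00 |  |  | 1106600.00 | 950340.00
x_c = 1106600.00 / 10060.00 = 110.00 cm
y_c = 950340.00 / 10060.00 = 94.47 cm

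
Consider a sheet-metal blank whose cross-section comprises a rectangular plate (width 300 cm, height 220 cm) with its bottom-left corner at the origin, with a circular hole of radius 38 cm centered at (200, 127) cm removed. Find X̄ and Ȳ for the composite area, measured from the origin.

Part | A | x̄ᵢ | ȳᵢ | A·x̄ᵢ | A·ȳᵢ
plate | 66000.00 | 150.00 | 110.00 | 9900000.00 | 7260000.00
hole | -4536.46 | 200.00 | 127.00 | -907291.96 | -576130.39
Σ | 61463.54 |  |  | 8992708.04 | 6683869.61
X̄ = 8992708.04 / 61463.54 = 146.31 cm
Ȳ = 6683869.61 / 61463.54 = 108.75 cm

X̄ = 146.31 cm, Ȳ = 108.75 cm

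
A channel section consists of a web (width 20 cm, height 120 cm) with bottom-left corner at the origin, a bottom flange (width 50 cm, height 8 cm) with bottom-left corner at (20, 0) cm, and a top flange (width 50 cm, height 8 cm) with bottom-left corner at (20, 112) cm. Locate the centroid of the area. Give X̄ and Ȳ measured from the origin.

X̄ = 18.75 cm, Ȳ = 60.00 cm

Part | A | x̄ᵢ | ȳᵢ | A·x̄ᵢ | A·ȳᵢ
web | 2400.00 | 10.00 | 60.00 | 24000.00 | 144000.00
bottom flange | 400.00 | 45.00 | 4.00 | 18000.00 | 1600.00
top flange | 400.00 | 45.00 | 116.00 | 18000.00 | 46400.00
Σ | 3200.00 |  |  | 60000.00 | 192000.00
X̄ = 60000.00 / 3200.00 = 18.75 cm
Ȳ = 192000.00 / 3200.00 = 60.00 cm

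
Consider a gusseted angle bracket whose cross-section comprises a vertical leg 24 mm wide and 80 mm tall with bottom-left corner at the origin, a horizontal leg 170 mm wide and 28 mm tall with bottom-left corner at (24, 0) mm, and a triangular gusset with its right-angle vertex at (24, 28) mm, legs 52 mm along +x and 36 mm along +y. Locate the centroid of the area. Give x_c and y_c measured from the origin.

Part | A | x̄ᵢ | ȳᵢ | A·x̄ᵢ | A·ȳᵢ
vertical leg | 1920.00 | 12.00 | 40.00 | 23040.00 | 76800.00
horizontal leg | 4760.00 | 109.00 | 14.00 | 518840.00 | 66640.00
gusset | 936.00 | 41.33 | 40.00 | 38688.00 | 37440.00
Σ | 7616.00 |  |  | 580568.00 | 180880.00
x_c = 580568.00 / 7616.00 = 76.23 mm
y_c = 180880.00 / 7616.00 = 23.75 mm

x_c = 76.23 mm, y_c = 23.75 mm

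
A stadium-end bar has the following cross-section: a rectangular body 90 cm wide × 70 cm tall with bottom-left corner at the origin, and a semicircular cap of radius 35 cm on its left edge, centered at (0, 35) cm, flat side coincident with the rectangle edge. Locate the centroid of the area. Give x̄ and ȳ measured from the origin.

Part | A | x̄ᵢ | ȳᵢ | A·x̄ᵢ | A·ȳᵢ
rectangular body | 6300.00 | 45.00 | 35.00 | 283500.00 | 220500.00
semicircular end | 1924.23 | -14.85 | 35.00 | -28583.33 | 67347.89
Σ | 8224.23 |  |  | 254916.67 | 287847.89
x̄ = 254916.67 / 8224.23 = 31.00 cm
ȳ = 287847.89 / 8224.23 = 35.00 cm

x̄ = 31.00 cm, ȳ = 35.00 cm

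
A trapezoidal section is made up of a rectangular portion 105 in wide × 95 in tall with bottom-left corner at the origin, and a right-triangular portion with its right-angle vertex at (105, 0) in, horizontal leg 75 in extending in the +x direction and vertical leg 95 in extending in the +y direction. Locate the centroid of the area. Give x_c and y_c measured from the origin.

x_c = 72.89 in, y_c = 43.33 in

rectangular portion: A = 105 × 95 = 9975.00, centroid at (52.50, 47.50).
triangular portion: A = ½·75·95 = 3562.50, centroid at (130.00, 31.67).
ΣA = 13537.50 in²
ΣAx_c = (9975.00)(52.50) + (3562.50)(130.00) = 986812.50 in³
ΣAy_c = (9975.00)(47.50) + (3562.50)(31.67) = 586625.00 in³
x_c = 986812.50 / 13537.50 = 72.89 in
y_c = 586625.00 / 13537.50 = 43.33 in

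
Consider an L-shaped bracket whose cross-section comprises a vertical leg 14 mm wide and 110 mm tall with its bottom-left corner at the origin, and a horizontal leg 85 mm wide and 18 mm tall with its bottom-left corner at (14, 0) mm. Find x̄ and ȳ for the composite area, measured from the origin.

vertical leg: A = 14 × 110 = 1540.00, centroid at (7.00, 55.00).
horizontal leg: A = 85 × 18 = 1530.00, centroid at (56.50, 9.00).
ΣA = 3070.00 mm²
ΣAx̄ = (1540.00)(7.00) + (1530.00)(56.50) = 97225.00 mm³
ΣAȳ = (1540.00)(55.00) + (1530.00)(9.00) = 98470.00 mm³
x̄ = 97225.00 / 3070.00 = 31.67 mm
ȳ = 98470.00 / 3070.00 = 32.07 mm

x̄ = 31.67 mm, ȳ = 32.07 mm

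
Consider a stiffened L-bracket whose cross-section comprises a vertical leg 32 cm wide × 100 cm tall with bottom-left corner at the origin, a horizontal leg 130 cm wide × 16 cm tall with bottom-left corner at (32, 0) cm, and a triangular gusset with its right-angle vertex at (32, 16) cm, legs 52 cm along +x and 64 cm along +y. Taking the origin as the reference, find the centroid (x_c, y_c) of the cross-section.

vertical leg: A = 32 × 100 = 3200.00, centroid at (16.00, 50.00).
horizontal leg: A = 130 × 16 = 2080.00, centroid at (97.00, 8.00).
gusset: A = ½·52·64 = 1664.00, centroid at (49.33, 37.33).
ΣA = 6944.00 cm²
ΣAx_c = (3200.00)(16.00) + (2080.00)(97.00) + (1664.00)(49.33) = 335050.67 cm³
ΣAy_c = (3200.00)(50.00) + (2080.00)(8.00) + (1664.00)(37.33) = 238762.67 cm³
x_c = 335050.67 / 6944.00 = 48.25 cm
y_c = 238762.67 / 6944.00 = 34.38 cm

x_c = 48.25 cm, y_c = 34.38 cm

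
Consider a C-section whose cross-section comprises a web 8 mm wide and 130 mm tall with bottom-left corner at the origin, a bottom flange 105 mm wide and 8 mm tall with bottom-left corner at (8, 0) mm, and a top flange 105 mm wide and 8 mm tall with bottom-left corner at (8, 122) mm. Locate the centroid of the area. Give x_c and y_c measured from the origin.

web: A = 8 × 130 = 1040.00, centroid at (4.00, 65.00).
bottom flange: A = 105 × 8 = 840.00, centroid at (60.50, 4.00).
top flange: A = 105 × 8 = 840.00, centroid at (60.50, 126.00).
ΣA = 2720.00 mm²
ΣAx_c = (1040.00)(4.00) + (840.00)(60.50) + (840.00)(60.50) = 105800.00 mm³
ΣAy_c = (1040.00)(65.00) + (840.00)(4.00) + (840.00)(126.00) = 176800.00 mm³
x_c = 105800.00 / 2720.00 = 38.90 mm
y_c = 176800.00 / 2720.00 = 65.00 mm

x_c = 38.90 mm, y_c = 65.00 mm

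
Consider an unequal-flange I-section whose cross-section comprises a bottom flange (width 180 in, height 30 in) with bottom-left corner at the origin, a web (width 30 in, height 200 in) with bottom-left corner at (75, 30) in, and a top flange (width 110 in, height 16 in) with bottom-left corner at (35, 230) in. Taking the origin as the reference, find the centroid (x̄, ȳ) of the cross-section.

x̄ = 90.00 in, ȳ = 97.26 in

bottom flange: A = 180 × 30 = 5400.00, centroid at (90.00, 15.00).
web: A = 30 × 200 = 6000.00, centroid at (90.00, 130.00).
top flange: A = 110 × 16 = 1760.00, centroid at (90.00, 238.00).
ΣA = 13160.00 in²
ΣAx̄ = (5400.00)(90.00) + (6000.00)(90.00) + (1760.00)(90.00) = 1184400.00 in³
ΣAȳ = (5400.00)(15.00) + (6000.00)(130.00) + (1760.00)(238.00) = 1279880.00 in³
x̄ = 1184400.00 / 13160.00 = 90.00 in
ȳ = 1279880.00 / 13160.00 = 97.26 in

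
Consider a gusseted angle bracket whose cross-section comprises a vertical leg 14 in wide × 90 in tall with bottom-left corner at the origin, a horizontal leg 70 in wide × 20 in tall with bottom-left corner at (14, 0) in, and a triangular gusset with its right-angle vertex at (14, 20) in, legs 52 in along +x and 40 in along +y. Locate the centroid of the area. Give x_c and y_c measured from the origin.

x_c = 29.73 in, y_c = 28.48 in

vertical leg: A = 14 × 90 = 1260.00, centroid at (7.00, 45.00).
horizontal leg: A = 70 × 20 = 1400.00, centroid at (49.00, 10.00).
gusset: A = ½·52·40 = 1040.00, centroid at (31.33, 33.33).
ΣA = 3700.00 in², ΣAx_c = 110006.67 in³, ΣAy_c = 105366.67 in³.
x_c = 110006.67/3700.00 = 29.73 in; y_c = 105366.67/3700.00 = 28.48 in.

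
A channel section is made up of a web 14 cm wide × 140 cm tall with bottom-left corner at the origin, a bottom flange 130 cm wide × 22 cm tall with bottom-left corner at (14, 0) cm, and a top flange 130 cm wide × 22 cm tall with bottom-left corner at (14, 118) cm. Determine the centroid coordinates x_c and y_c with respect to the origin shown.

Part | A | x̄ᵢ | ȳᵢ | A·x̄ᵢ | A·ȳᵢ
web | 1960.00 | 7.00 | 70.00 | 13720.00 | 137200.00
bottom flange | 2860.00 | 79.00 | 11.00 | 225940.00 | 31460.00
top flange | 2860.00 | 79.00 | 129.00 | 225940.00 | 368940.00
Σ | 7680.00 |  |  | 465600.00 | 537600.00
x_c = 465600.00 / 7680.00 = 60.62 cm
y_c = 537600.00 / 7680.00 = 70.00 cm

x_c = 60.62 cm, y_c = 70.00 cm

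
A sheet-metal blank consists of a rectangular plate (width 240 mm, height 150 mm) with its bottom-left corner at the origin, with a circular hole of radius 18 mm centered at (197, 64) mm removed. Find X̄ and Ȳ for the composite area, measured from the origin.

X̄ = 117.76 mm, Ȳ = 75.32 mm

plate: A = 240 × 150 = 36000.00, centroid at (120.00, 75.00).
hole: A = −π·18² = -1017.88, centroid at (197.00, 64.00).
ΣA = 34982.12 mm²
ΣAX̄ = (36000.00)(120.00) + (-1017.88)(197.00) = 4119478.42 mm³
ΣAȲ = (36000.00)(75.00) + (-1017.88)(64.00) = 2634855.93 mm³
X̄ = 4119478.42 / 34982.12 = 117.76 mm
Ȳ = 2634855.93 / 34982.12 = 75.32 mm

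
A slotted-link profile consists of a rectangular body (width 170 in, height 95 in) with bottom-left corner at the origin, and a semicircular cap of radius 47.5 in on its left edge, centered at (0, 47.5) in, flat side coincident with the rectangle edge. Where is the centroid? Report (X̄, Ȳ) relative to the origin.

Part | A | x̄ᵢ | ȳᵢ | A·x̄ᵢ | A·ȳᵢ
rectangular body | 16150.00 | 85.00 | 47.50 | 1372750.00 | 767125.00
semicircular end | 3544.11 | -20.16 | 47.50 | -71447.92 | 168345.19
Σ | 19694.11 |  |  | 1301302.08 | 935470.19
X̄ = 1301302.08 / 19694.11 = 66.08 in
Ȳ = 935470.19 / 19694.11 = 47.50 in

X̄ = 66.08 in, Ȳ = 47.50 in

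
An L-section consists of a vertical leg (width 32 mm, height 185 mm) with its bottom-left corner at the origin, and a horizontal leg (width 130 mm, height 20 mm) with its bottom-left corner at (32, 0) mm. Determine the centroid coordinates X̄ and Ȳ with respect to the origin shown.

vertical leg: A = 32 × 185 = 5920.00, centroid at (16.00, 92.50).
horizontal leg: A = 130 × 20 = 2600.00, centroid at (97.00, 10.00).
ΣA = 8520.00 mm²
ΣAX̄ = (5920.00)(16.00) + (2600.00)(97.00) = 346920.00 mm³
ΣAȲ = (5920.00)(92.50) + (2600.00)(10.00) = 573600.00 mm³
X̄ = 346920.00 / 8520.00 = 40.72 mm
Ȳ = 573600.00 / 8520.00 = 67.32 mm

X̄ = 40.72 mm, Ȳ = 67.32 mm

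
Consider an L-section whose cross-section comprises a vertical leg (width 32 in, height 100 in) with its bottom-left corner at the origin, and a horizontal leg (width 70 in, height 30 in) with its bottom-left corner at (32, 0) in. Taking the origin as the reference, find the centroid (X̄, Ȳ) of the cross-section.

vertical leg: A = 32 × 100 = 3200.00, centroid at (16.00, 50.00).
horizontal leg: A = 70 × 30 = 2100.00, centroid at (67.00, 15.00).
ΣA = 5300.00 in²
ΣAX̄ = (3200.00)(16.00) + (2100.00)(67.00) = 191900.00 in³
ΣAȲ = (3200.00)(50.00) + (2100.00)(15.00) = 191500.00 in³
X̄ = 191900.00 / 5300.00 = 36.21 in
Ȳ = 191500.00 / 5300.00 = 36.13 in

X̄ = 36.21 in, Ȳ = 36.13 in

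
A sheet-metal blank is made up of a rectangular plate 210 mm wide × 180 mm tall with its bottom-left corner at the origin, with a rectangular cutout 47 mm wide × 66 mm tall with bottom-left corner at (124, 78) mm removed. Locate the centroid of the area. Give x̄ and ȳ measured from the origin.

x̄ = 101.20 mm, ȳ = 88.12 mm

plate: A = 210 × 180 = 37800.00, centroid at (105.00, 90.00).
hole: A = −(47 × 66) = -3102.00, centroid at (147.50, 111.00).
ΣA = 34698.00 mm²
ΣAx̄ = (37800.00)(105.00) + (-3102.00)(147.50) = 3511455.00 mm³
ΣAȳ = (37800.00)(90.00) + (-3102.00)(111.00) = 3057678.00 mm³
x̄ = 3511455.00 / 34698.00 = 101.20 mm
ȳ = 3057678.00 / 34698.00 = 88.12 mm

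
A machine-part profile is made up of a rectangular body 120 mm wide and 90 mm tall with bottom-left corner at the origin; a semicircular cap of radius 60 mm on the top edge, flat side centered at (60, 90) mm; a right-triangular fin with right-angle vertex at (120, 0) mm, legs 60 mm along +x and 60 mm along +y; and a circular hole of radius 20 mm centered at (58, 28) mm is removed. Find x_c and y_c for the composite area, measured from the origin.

rectangular body: A = 120 × 90 = 10800.00, centroid at (60.00, 45.00).
semicircular top: A = ½π·60² = 5654.87, centroid at (60.00, 115.46).
triangular fin: A = ½·60·60 = 1800.00, centroid at (140.00, 20.00).
hole: A = −π·20² = -1256.64, centroid at (58.00, 28.00).
ΣA = 16998.23 mm²
ΣAx_c = (10800.00)(60.00) + (5654.87)(60.00) + (1800.00)(140.00) + (-1256.64)(58.00) = 1166407.06 mm³
ΣAy_c = (10800.00)(45.00) + (5654.87)(115.46) + (1800.00)(20.00) + (-1256.64)(28.00) = 1139752.17 mm³
x_c = 1166407.06 / 16998.23 = 68.62 mm
y_c = 1139752.17 / 16998.23 = 67.05 mm

x_c = 68.62 mm, y_c = 67.05 mm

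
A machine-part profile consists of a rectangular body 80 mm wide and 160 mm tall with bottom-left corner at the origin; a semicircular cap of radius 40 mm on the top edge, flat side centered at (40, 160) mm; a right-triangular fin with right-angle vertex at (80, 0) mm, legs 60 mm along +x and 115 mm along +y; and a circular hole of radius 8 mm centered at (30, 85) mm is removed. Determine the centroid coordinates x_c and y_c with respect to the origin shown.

rectangular body: A = 80 × 160 = 12800.00, centroid at (40.00, 80.00).
semicircular top: A = ½π·40² = 2513.27, centroid at (40.00, 176.98).
triangular fin: A = ½·60·115 = 3450.00, centroid at (100.00, 38.33).
hole: A = −π·8² = -201.06, centroid at (30.00, 85.00).
ΣA = 18562.21 mm², ΣAx_c = 951499.11 mm³, ΣAy_c = 1583950.26 mm³.
x_c = 951499.11/18562.21 = 51.26 mm; y_c = 1583950.26/18562.21 = 85.33 mm.

x_c = 51.26 mm, y_c = 85.33 mm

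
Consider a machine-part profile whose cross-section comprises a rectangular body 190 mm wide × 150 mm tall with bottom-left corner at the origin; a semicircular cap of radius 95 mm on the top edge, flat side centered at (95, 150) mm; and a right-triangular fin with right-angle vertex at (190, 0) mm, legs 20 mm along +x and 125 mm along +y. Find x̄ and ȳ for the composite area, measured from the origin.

x̄ = 97.89 mm, ȳ = 111.27 mm

rectangular body: A = 190 × 150 = 28500.00, centroid at (95.00, 75.00).
semicircular top: A = ½π·95² = 14176.44, centroid at (95.00, 190.32).
triangular fin: A = ½·20·125 = 1250.00, centroid at (196.67, 41.67).
ΣA = 43926.44 mm²
ΣAx̄ = (28500.00)(95.00) + (14176.44)(95.00) + (1250.00)(196.67) = 4300094.83 mm³
ΣAȳ = (28500.00)(75.00) + (14176.44)(190.32) + (1250.00)(41.67) = 4887632.19 mm³
x̄ = 4300094.83 / 43926.44 = 97.89 mm
ȳ = 4887632.19 / 43926.44 = 111.27 mm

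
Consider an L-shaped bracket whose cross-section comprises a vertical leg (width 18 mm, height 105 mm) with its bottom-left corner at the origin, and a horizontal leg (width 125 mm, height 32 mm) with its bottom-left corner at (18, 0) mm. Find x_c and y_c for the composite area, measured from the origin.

Part | A | x̄ᵢ | ȳᵢ | A·x̄ᵢ | A·ȳᵢ
vertical leg | 1890.00 | 9.00 | 52.50 | 17010.00 | 99225.00
horizontal leg | 4000.00 | 80.50 | 16.00 | 322000.00 | 64000.00
Σ | 5890.00 |  |  | 339010.00 | 163225.00
x_c = 339010.00 / 5890.00 = 57.56 mm
y_c = 163225.00 / 5890.00 = 27.71 mm

x_c = 57.56 mm, y_c = 27.71 mm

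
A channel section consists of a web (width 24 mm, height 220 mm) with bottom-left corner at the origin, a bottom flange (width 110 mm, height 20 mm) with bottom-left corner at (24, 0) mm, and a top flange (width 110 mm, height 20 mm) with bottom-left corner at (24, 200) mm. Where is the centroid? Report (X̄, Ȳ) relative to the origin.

X̄ = 42.45 mm, Ȳ = 110.00 mm

web: A = 24 × 220 = 5280.00, centroid at (12.00, 110.00).
bottom flange: A = 110 × 20 = 2200.00, centroid at (79.00, 10.00).
top flange: A = 110 × 20 = 2200.00, centroid at (79.00, 210.00).
ΣA = 9680.00 mm²
ΣAX̄ = (5280.00)(12.00) + (2200.00)(79.00) + (2200.00)(79.00) = 410960.00 mm³
ΣAȲ = (5280.00)(110.00) + (2200.00)(10.00) + (2200.00)(210.00) = 1064800.00 mm³
X̄ = 410960.00 / 9680.00 = 42.45 mm
Ȳ = 1064800.00 / 9680.00 = 110.00 mm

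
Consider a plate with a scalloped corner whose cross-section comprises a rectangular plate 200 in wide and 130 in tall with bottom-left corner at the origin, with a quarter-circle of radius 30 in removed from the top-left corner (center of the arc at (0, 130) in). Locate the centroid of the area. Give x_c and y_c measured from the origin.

Part | A | x̄ᵢ | ȳᵢ | A·x̄ᵢ | A·ȳᵢ
plate | 26000.00 | 100.00 | 65.00 | 2600000.00 | 1690000.00
removed quarter-circle | -706.86 | 12.73 | 117.27 | -9000.00 | -82891.59
Σ | 25293.14 |  |  | 2591000.00 | 1607108.41
x_c = 2591000.00 / 25293.14 = 102.44 in
y_c = 1607108.41 / 25293.14 = 63.54 in

x_c = 102.44 in, y_c = 63.54 in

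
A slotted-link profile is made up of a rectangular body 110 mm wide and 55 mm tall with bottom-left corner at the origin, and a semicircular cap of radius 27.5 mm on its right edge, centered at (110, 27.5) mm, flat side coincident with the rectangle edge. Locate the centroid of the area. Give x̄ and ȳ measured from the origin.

rectangular body: A = 110 × 55 = 6050.00, centroid at (55.00, 27.50).
semicircular end: A = ½π·27.5² = 1187.91, centroid at (121.67, 27.50).
ΣA = 7237.91 mm²
ΣAx̄ = (6050.00)(55.00) + (1187.91)(121.67) = 477285.20 mm³
ΣAȳ = (6050.00)(27.50) + (1187.91)(27.50) = 199042.65 mm³
x̄ = 477285.20 / 7237.91 = 65.94 mm
ȳ = 199042.65 / 7237.91 = 27.50 mm

x̄ = 65.94 mm, ȳ = 27.50 mm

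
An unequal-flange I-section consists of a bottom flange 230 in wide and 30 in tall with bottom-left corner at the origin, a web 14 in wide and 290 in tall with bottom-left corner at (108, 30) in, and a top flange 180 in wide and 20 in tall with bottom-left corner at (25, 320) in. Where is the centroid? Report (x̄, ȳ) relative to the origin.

x̄ = 115.00 in, ȳ = 137.50 in

Part | A | x̄ᵢ | ȳᵢ | A·x̄ᵢ | A·ȳᵢ
bottom flange | 6900.00 | 115.00 | 15.00 | 793500.00 | 103500.00
web | 4060.00 | 115.00 | 175.00 | 466900.00 | 710500.00
top flange | 3600.00 | 115.00 | 330.00 | 414000.00 | 1188000.00
Σ | 14560.00 |  |  | 1674400.00 | 2002000.00
x̄ = 1674400.00 / 14560.00 = 115.00 in
ȳ = 2002000.00 / 14560.00 = 137.50 in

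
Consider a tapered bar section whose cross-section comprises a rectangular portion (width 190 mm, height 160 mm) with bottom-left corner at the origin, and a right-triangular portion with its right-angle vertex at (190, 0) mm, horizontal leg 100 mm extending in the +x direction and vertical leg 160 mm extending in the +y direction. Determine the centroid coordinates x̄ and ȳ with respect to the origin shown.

x̄ = 121.74 mm, ȳ = 74.44 mm

rectangular portion: A = 190 × 160 = 30400.00, centroid at (95.00, 80.00).
triangular portion: A = ½·100·160 = 8000.00, centroid at (223.33, 53.33).
ΣA = 38400.00 mm², ΣAx̄ = 4674666.67 mm³, ΣAȳ = 2858666.67 mm³.
x̄ = 4674666.67/38400.00 = 121.74 mm; ȳ = 2858666.67/38400.00 = 74.44 mm.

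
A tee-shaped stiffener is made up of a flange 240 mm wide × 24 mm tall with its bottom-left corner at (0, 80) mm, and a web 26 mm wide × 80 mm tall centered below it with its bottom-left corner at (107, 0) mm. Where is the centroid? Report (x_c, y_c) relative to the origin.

x_c = 120.00 mm, y_c = 78.20 mm

web: A = 26 × 80 = 2080.00, centroid at (120.00, 40.00).
flange: A = 240 × 24 = 5760.00, centroid at (120.00, 92.00).
ΣA = 7840.00 mm², ΣAx_c = 940800.00 mm³, ΣAy_c = 613120.00 mm³.
x_c = 940800.00/7840.00 = 120.00 mm; y_c = 613120.00/7840.00 = 78.20 mm.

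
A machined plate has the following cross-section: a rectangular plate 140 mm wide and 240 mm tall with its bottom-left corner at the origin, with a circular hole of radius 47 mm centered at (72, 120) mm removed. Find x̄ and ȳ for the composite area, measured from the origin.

x̄ = 69.48 mm, ȳ = 120.00 mm

plate: A = 140 × 240 = 33600.00, centroid at (70.00, 120.00).
hole: A = −π·47² = -6939.78, centroid at (72.00, 120.00).
ΣA = 26660.22 mm²
ΣAx̄ = (33600.00)(70.00) + (-6939.78)(72.00) = 1852335.97 mm³
ΣAȳ = (33600.00)(120.00) + (-6939.78)(120.00) = 3199226.62 mm³
x̄ = 1852335.97 / 26660.22 = 69.48 mm
ȳ = 3199226.62 / 26660.22 = 120.00 mm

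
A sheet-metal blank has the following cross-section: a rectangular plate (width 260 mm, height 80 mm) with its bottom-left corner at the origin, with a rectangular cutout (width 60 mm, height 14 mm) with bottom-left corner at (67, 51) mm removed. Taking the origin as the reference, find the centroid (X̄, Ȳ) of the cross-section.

Part | A | x̄ᵢ | ȳᵢ | A·x̄ᵢ | A·ȳᵢ
plate | 20800.00 | 130.00 | 40.00 | 2704000.00 | 832000.00
hole | -840.00 | 97.00 | 58.00 | -81480.00 | -48720.00
Σ | 19960.00 |  |  | 2622520.00 | 783280.00
X̄ = 2622520.00 / 19960.00 = 131.39 mm
Ȳ = 783280.00 / 19960.00 = 39.24 mm

X̄ = 131.39 mm, Ȳ = 39.24 mm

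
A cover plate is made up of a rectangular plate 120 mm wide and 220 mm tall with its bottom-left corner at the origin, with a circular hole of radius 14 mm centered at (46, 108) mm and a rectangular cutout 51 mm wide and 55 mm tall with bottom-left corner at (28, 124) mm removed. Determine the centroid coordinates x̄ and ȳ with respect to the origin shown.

Part | A | x̄ᵢ | ȳᵢ | A·x̄ᵢ | A·ȳᵢ
plate | 26400.00 | 60.00 | 110.00 | 1584000.00 | 2904000.00
hole 1 | -615.75 | 46.00 | 108.00 | -28324.60 | -66501.23
hole 2 | -2805.00 | 53.50 | 151.50 | -150067.50 | -424957.50
Σ | 22979.25 |  |  | 1405607.90 | 2412541.27
x̄ = 1405607.90 / 22979.25 = 61.17 mm
ȳ = 2412541.27 / 22979.25 = 104.99 mm

x̄ = 61.17 mm, ȳ = 104.99 mm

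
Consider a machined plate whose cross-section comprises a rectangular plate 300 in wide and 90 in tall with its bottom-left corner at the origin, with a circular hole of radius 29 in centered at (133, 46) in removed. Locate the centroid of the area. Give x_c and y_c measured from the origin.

x_c = 151.84 in, y_c = 44.89 in

plate: A = 300 × 90 = 27000.00, centroid at (150.00, 45.00).
hole: A = −π·29² = -2642.08, centroid at (133.00, 46.00).
ΣA = 24357.92 in², ΣAx_c = 3698603.44 in³, ΣAy_c = 1093464.35 in³.
x_c = 3698603.44/24357.92 = 151.84 in; y_c = 1093464.35/24357.92 = 44.89 in.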